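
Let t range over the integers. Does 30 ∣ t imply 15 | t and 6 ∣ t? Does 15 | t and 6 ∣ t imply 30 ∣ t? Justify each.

(⇒) If 30 ∣ t, write t = 30q. Since 30 = 2·15, t = 15·(2q), so 15 ∣ t; and since 30 = 5·6, t = 6·(5q), so 6 ∣ t.

(⇐) Suppose 15 ∣ t and 6 ∣ t. Any common multiple of 15 and 6 is a multiple of their lcm; here lcm(15, 6) = 15·6/gcd(15, 6) = 90/3 = 30, so 30 ∣ t.

Both directions hold; the statement is true.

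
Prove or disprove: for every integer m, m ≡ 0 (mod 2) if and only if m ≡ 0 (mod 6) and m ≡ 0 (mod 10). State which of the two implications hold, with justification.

Not equivalent: only (⇐) holds.

[⇐] If m ≡ 0 (mod 6) and m ≡ 0 (mod 10), then by the Chinese remainder theorem m ≡ 0 (mod 30). Since 0 ≡ 0 (mod 2) and 2 ∣ 30, we get m ≡ 0 (mod 2).

[⇒] This fails: m = 2 gives 2 ≡ 0 (mod 2) but 2 ≡ 2 (mod 6), so the conjunction on the right does not hold.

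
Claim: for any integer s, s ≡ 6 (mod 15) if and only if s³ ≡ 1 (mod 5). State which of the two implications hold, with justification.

Only the forward implication holds.

(→) Suppose s ≡ 6 (mod 15). Then s³ ≡ 6³ = 216 (mod 15), and since 5 ∣ 15, also s³ ≡ 1 (mod 5).

(←) This fails: take s = 1. Then 1³ = 1 ≡ 1 (mod 5), yet 1 ≡ 1 (mod 15), not 6.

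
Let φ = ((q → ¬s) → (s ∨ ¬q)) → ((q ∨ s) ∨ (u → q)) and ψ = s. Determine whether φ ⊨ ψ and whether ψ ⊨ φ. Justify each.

Not equivalent: only (⇐) holds.

(⇒) This fails. Under s = F, u = F, q = F, the left side is true but the right side is false.

(⇐) Assume the antecedent. If s is true, the consequent reduces to true regardless of the other variables. If s is false, the antecedent cannot hold. Either way the consequent holds.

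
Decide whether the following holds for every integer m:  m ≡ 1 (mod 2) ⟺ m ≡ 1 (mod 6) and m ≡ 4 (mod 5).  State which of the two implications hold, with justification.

Only the reverse direction holds.

(⟹) This fails: m = 1 gives 1 ≡ 1 (mod 2) but 1 ≡ 1 (mod 5), so the conjunction on the right does not hold.

(⟸) Conversely, if m ≡ 1 (mod 6) and m ≡ 4 (mod 5), then by the Chinese remainder theorem m ≡ 19 (mod 30). Since 19 ≡ 1 (mod 2) and 2 ∣ 30, we get m ≡ 1 (mod 2).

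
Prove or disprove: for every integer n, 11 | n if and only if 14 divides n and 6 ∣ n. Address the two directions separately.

Neither implication holds.

(→) This fails: take n = 11. Certainly 11 ∣ 11, but 14 ∤ 11.

(←) This fails: take n = 42. Both 14 ∣ 42 and 6 ∣ 42, yet 42 is not a multiple of 11 (since 42 = 3·11 + 9), so 11 ∤ 42.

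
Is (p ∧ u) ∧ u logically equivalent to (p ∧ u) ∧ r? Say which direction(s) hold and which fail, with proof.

Converse. Assume the antecedent. If u is true, the antecedent forces (u = T, r = T, p = T), and (p ∧ u) ∧ u holds there. If u is false, the antecedent cannot hold. Either way (p ∧ u) ∧ u holds.

Forward direction. This fails. Under u = T, r = F, p = T, the left side is true but the right side is false.

(⇒) fails; (⇐) holds.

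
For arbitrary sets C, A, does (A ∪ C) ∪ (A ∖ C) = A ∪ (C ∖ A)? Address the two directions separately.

Both inclusions hold.

Reverse inclusion. Let x ∈ A ∪ (C ∖ A). Then either x ∈ C and x ∉ A; or x ∈ A and x ∉ C; or x ∈ C ∩ A. In each case x ∈ (A ∪ C) ∪ (A ∖ C), so A ∪ (C ∖ A) ⊆ (A ∪ C) ∪ (A ∖ C).

Forward inclusion. Let x ∈ (A ∪ C) ∪ (A ∖ C). Then either x ∈ C and x ∉ A; or x ∈ A and x ∉ C; or x ∈ C ∩ A. In each case x ∈ A ∪ (C ∖ A), so (A ∪ C) ∪ (A ∖ C) ⊆ A ∪ (C ∖ A).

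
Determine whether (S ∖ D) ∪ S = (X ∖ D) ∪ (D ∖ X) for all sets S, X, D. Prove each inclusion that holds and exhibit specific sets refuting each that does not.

Forward inclusion. This inclusion fails. Take S = {1}, X = ∅, D = ∅; then 1 ∈ (S ∖ D) ∪ S but 1 ∉ (X ∖ D) ∪ (D ∖ X).

Reverse inclusion. This inclusion fails. Take S = ∅, X = {1}, D = ∅; then 1 ∈ (X ∖ D) ∪ (D ∖ X) but 1 ∉ (S ∖ D) ∪ S.

(⊆) fails and (⊇) fails.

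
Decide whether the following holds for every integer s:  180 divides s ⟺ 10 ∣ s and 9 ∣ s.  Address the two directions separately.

(→) If 180 ∣ s, write s = 180q. Since 180 = 18·10, s = 10·(18q), so 10 ∣ s; and since 180 = 20·9, s = 9·(20q), so 9 ∣ s.

(←) This fails: take s = 90. Both 10 ∣ 90 and 9 ∣ 90, yet 90 is not a multiple of 180 (since 90 = 0·180 + 90), so 180 ∤ 90.

Only the forward direction holds.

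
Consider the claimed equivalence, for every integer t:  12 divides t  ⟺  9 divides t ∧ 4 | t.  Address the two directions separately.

The forward direction fails; the converse holds.

[⇐] Suppose 9 ∣ t and 4 ∣ t. Any common multiple of 9 and 4 is a multiple of their lcm; here gcd(9, 4) = 1, so lcm(9, 4) = 9·4 = 36, so 36 ∣ t. Since 12 ∣ 36, it follows that 12 ∣ t.

[⇒] This fails: take t = 12. Certainly 12 ∣ 12, but 9 ∤ 12.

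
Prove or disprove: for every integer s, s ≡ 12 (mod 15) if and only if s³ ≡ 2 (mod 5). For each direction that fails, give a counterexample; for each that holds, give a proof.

Both directions fail.

(→) This fails: take s = 12. Then 12 ≡ 12 (mod 15), but 12³ = 1728 ≡ 3 (mod 5), not 2.

(←) This fails: take s = 3. Then 3³ = 27 ≡ 2 (mod 5), yet 3 ≡ 3 (mod 15), not 12.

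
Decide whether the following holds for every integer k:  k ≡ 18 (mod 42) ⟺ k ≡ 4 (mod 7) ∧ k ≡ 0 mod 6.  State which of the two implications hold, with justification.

The biconditional holds.

(→) Suppose k ≡ 18 (mod 42); write k = 42j + 18. Since 7 ∣ 42, reducing mod 7 gives k ≡ 18 ≡ 4 (mod 7); since 6 ∣ 42, reducing mod 6 gives k ≡ 18 ≡ 0 (mod 6).

(←) Conversely, if k ≡ 4 (mod 7) and k ≡ 0 (mod 6), then by the Chinese remainder theorem k ≡ 18 (mod 42). This is exactly k ≡ 18 (mod 42).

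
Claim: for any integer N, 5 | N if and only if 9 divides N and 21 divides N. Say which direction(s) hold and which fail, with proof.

(⇒) This fails: take N = 5. Certainly 5 ∣ 5, but 9 ∤ 5.

(⇐) This fails: take N = 63. Both 9 ∣ 63 and 21 ∣ 63, yet 63 is not a multiple of 5 (since 63 = 12·5 + 3), so 5 ∤ 63.

Neither implication holds.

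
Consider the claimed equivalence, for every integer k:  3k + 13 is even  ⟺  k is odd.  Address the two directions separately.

Converse. Suppose k is odd; write k = 2j + 1. Then 3k + 13 = 3·(2j + 1) + 13 = 2·3j + 16, which is even.

Forward direction. Suppose 3k + 13 is even. Since 3 is odd, 3k and k have the same parity, so 3k + 13 ≡ k + 13 (mod 2). As 13 is odd, 3k + 13 is even exactly when k is odd. Thus k is odd.

The biconditional holds.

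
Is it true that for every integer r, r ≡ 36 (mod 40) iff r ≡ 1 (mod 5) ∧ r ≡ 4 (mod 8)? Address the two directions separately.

(⟹) Suppose r ≡ 36 (mod 40); write r = 40j + 36. Since 5 ∣ 40, reducing mod 5 gives r ≡ 36 ≡ 1 (mod 5); since 8 ∣ 40, reducing mod 8 gives r ≡ 36 ≡ 4 (mod 8).

(⟸) Conversely, if r ≡ 1 (mod 5) and r ≡ 4 (mod 8), then by the Chinese remainder theorem r ≡ 36 (mod 40). This is exactly r ≡ 36 (mod 40).

The biconditional holds.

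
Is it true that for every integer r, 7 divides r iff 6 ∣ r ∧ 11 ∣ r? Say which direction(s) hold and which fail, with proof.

Neither implication holds.

Forward direction. This fails: take r = 7. Certainly 7 ∣ 7, but 6 ∤ 7.

Converse. This fails: take r = 66. Both 6 ∣ 66 and 11 ∣ 66, yet 66 is not a multiple of 7 (since 66 = 9·7 + 3), so 7 ∤ 66.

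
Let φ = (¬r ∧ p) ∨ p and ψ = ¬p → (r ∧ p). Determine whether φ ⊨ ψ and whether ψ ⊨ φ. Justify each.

Both implications hold.

(⟹) Assume the antecedent. If r is true, the antecedent forces (r = T, p = T), and ¬p → (r ∧ p) holds there. If r is false, the antecedent forces (r = F, p = T), and ¬p → (r ∧ p) holds there. Either way ¬p → (r ∧ p) holds.

(⟸) Assume the antecedent. If r is true, the antecedent forces (r = T, p = T), and (¬r ∧ p) ∨ p holds there. If r is false, the antecedent forces (r = F, p = T), and (¬r ∧ p) ∨ p holds there. Either way (¬r ∧ p) ∨ p holds.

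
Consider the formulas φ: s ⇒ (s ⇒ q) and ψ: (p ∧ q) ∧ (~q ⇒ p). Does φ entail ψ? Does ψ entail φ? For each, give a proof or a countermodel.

(⇒) This fails. Under s = F, q = F, p = F, the left side is true but the right side is false.

(⇐) Assume the antecedent. If s is true, the antecedent forces (s = T, q = T, p = T), and s ⇒ (s ⇒ q) holds there. If s is false, s ⇒ (s ⇒ q) reduces to true regardless of the other variables. Either way s ⇒ (s ⇒ q) holds.

(⇒) fails; (⇐) holds.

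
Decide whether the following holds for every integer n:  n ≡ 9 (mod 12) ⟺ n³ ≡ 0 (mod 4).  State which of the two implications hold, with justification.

(⇒) fails and (⇐) fails.

(⟹) This fails: take n = 9. Then 9 ≡ 9 (mod 12), but 9³ = 729 ≡ 1 (mod 4), not 0.

(⟸) This fails: take n = 0. Then 0³ = 0 ≡ 0 (mod 4), yet 0 ≡ 0 (mod 12), not 9.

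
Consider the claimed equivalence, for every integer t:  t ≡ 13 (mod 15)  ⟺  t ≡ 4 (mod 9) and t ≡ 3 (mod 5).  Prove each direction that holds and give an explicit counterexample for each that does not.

(⟹) This fails: t = 43 gives 43 ≡ 13 (mod 15) but 43 ≡ 7 (mod 9), so the conjunction on the right does not hold.

(⟸) Conversely, if t ≡ 4 (mod 9) and t ≡ 3 (mod 5), then by the Chinese remainder theorem t ≡ 13 (mod 45). Since 13 ≡ 13 (mod 15) and 15 ∣ 45, we get t ≡ 13 (mod 15).

Only the converse holds.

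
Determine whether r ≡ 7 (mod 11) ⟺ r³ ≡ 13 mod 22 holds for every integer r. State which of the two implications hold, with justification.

Forward direction. This fails: take r = 18. Then 18 ≡ 7 (mod 11), but 18³ = 5832 ≡ 2 (mod 22), not 13.

Converse. The residues r modulo 22 with r³ ≡ 13 (mod 22) are exactly {7}, and each is ≡ 7 (mod 11).

The forward direction fails; the converse holds.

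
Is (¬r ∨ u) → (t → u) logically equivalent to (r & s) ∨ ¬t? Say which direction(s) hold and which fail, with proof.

(→) This fails. Under u = T, s = F, t = T, r = F, the left side is true but the right side is false.

(←) Assume the antecedent. If t is true, the antecedent forces (u = F, s = T, t = T, r = T) or (u = T, s = T, t = T, r = T), and (¬r ∨ u) → (t → u) holds there. If t is false, (¬r ∨ u) → (t → u) reduces to true regardless of the other variables. Either way (¬r ∨ u) → (t → u) holds.

Not equivalent: only (⇐) holds.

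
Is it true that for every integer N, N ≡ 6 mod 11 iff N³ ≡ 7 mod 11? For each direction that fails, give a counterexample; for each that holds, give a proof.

Equivalent; both directions hold.

[⇐] Suppose N³ ≡ 7 (mod 11). The only residue r in {0, …, 10} with r³ ≡ 7 (mod 11) is r = 6, so N ≡ 6 (mod 11).

[⇒] Suppose N ≡ 6 mod 11. Write N = 11j + 6. Then (11j + 6)³ = 1331j³ + 2178j² + 1188j + 216 = 11(121j³ + 198j² + 108j + 19) + 7, so N³ ≡ 7 (mod 11).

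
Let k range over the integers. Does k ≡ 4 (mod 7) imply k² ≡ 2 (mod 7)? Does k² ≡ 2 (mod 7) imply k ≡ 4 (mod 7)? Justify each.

Only the forward implication holds.

(⇐) This fails: take k = 3. Then 3² = 9 ≡ 2 (mod 7), yet 3 ≡ 3 (mod 7), not 4.

(⇒) Suppose k ≡ 4 (mod 7). Write k = 7j + 4. Then (7j + 4)² = 49j² + 56j + 16 = 7(7j² + 8j + 2) + 2, so k² ≡ 2 (mod 7).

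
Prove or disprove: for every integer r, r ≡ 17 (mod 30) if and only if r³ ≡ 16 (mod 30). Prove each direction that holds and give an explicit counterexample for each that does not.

(⇒) This fails: take r = 17. Then 17 ≡ 17 (mod 30), but 17³ = 4913 ≡ 23 (mod 30), not 16.

(⇐) This fails: take r = 16. Then 16³ = 4096 ≡ 16 (mod 30), yet 16 ≡ 16 (mod 30), not 17.

Neither direction holds.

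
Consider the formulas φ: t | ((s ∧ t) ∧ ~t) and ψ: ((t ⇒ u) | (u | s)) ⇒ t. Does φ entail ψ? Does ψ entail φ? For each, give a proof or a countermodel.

The biconditional holds.

Converse. Assume the antecedent. If t is true, t | ((s ∧ t) ∧ ~t) reduces to true regardless of the other variables. If t is false, the antecedent cannot hold. Either way t | ((s ∧ t) ∧ ~t) holds.

Forward direction. Assume the antecedent. If t is true, ((t ⇒ u) | (u | s)) ⇒ t reduces to true regardless of the other variables. If t is false, the antecedent cannot hold. Either way ((t ⇒ u) | (u | s)) ⇒ t holds.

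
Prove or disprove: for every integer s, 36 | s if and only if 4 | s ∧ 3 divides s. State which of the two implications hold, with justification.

Not equivalent: only (⇒) holds.

[⇐] This fails: take s = 12. Both 4 ∣ 12 and 3 ∣ 12, yet 12 is not a multiple of 36 (since 12 = 0·36 + 12), so 36 ∤ 12.

[⇒] If 36 ∣ s, write s = 36q. Since 36 = 9·4, s = 4·(9q), so 4 ∣ s; and since 36 = 12·3, s = 3·(12q), so 3 ∣ s.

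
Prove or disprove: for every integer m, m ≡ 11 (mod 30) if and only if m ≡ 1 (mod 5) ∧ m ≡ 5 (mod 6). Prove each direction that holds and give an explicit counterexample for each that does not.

(→) Suppose m ≡ 11 (mod 30); write m = 30j + 11. Since 5 ∣ 30, reducing mod 5 gives m ≡ 11 ≡ 1 (mod 5); since 6 ∣ 30, reducing mod 6 gives m ≡ 11 ≡ 5 (mod 6).

(←) Conversely, if m ≡ 1 (mod 5) and m ≡ 5 (mod 6), then by the Chinese remainder theorem m ≡ 11 (mod 30). This is exactly m ≡ 11 (mod 30).

Equivalent; both directions hold.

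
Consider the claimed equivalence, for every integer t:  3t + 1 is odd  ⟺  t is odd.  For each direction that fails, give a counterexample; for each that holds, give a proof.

Forward direction. This fails: t = 6 gives 3t + 1 = 19, which is odd, but 6 is even, not odd.

Converse. This also fails: t = 3 is odd, but 3t + 1 = 10 is even, not odd.

Neither implication holds.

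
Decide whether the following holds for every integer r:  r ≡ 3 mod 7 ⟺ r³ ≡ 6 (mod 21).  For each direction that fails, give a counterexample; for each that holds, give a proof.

(⟹) This fails: take r = 10. Then 10 ≡ 3 (mod 7), but 10³ = 1000 ≡ 13 (mod 21), not 6.

(⟸) This fails: take r = 6. Then 6³ = 216 ≡ 6 (mod 21), yet 6 ≡ 6 (mod 7), not 3.

Both directions fail.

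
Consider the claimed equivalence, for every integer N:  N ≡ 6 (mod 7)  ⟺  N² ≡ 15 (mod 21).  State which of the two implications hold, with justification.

[⇒] This fails: take N = 13. Then 13 ≡ 6 (mod 7), but 13² = 169 ≡ 1 (mod 21), not 15.

[⇐] This fails: take N = 15. Then 15² = 225 ≡ 15 (mod 21), yet 15 ≡ 1 (mod 7), not 6.

Neither implication holds.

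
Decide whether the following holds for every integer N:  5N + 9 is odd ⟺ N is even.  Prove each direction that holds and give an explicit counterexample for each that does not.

Both directions hold; the statement is true.

Forward direction. Suppose 5N + 9 is odd. Since 5 is odd, 5N and N have the same parity, so 5N + 9 ≡ N + 9 (mod 2). As 9 is odd, 5N + 9 is odd exactly when N is even. Thus N is even.

Converse. Suppose N is even; write N = 2j. Then 5N + 9 = 5·(2j) + 9 = 2·5j + 9, which is odd.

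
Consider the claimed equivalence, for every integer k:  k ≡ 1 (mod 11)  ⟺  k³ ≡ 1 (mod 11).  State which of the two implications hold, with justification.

(⇐) Suppose k³ ≡ 1 (mod 11). The only residue r in {0, …, 10} with r³ ≡ 1 (mod 11) is r = 1, so k ≡ 1 (mod 11).

(⇒) Suppose k ≡ 1 (mod 11). Write k = 11j + 1. Then (11j + 1)³ = 1331j³ + 363j² + 33j + 1 = 11(121j³ + 33j² + 3j) + 1, so k³ ≡ 1 (mod 11).

Both implications hold.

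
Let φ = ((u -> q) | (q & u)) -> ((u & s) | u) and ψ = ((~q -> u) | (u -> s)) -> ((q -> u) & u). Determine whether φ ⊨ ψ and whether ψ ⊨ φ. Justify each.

(⟸) Assume the antecedent. If s is true, the antecedent forces (s = T, u = T, q = F) or (s = T, u = T, q = T), and the consequent holds there. If s is false, the antecedent forces (s = F, u = T, q = F) or (s = F, u = T, q = T), and the consequent holds there. Either way the consequent holds.

(⟹) Assume the antecedent. If s is true, the antecedent forces (s = T, u = T, q = F) or (s = T, u = T, q = T), and the consequent holds there. If s is false, the antecedent forces (s = F, u = T, q = F) or (s = F, u = T, q = T), and the consequent holds there. Either way the consequent holds.

The biconditional holds.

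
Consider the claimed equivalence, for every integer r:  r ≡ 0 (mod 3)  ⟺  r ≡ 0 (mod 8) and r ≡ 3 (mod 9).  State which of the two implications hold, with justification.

The forward direction fails; the converse holds.

(⟹) This fails: r = 0 gives 0 ≡ 0 (mod 3) but 0 ≡ 0 (mod 9), so the conjunction on the right does not hold.

(⟸) Conversely, if r ≡ 0 (mod 8) and r ≡ 3 (mod 9), then by the Chinese remainder theorem r ≡ 48 (mod 72). Since 48 ≡ 0 (mod 3) and 3 ∣ 72, we get r ≡ 0 (mod 3).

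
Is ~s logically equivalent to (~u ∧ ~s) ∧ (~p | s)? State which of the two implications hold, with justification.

Not equivalent: only (⇐) holds.

(←) Assume the antecedent. If p is true, the antecedent cannot hold. If p is false, the antecedent forces (p = F, s = F, u = F), and ~s holds there. Either way ~s holds.

(→) This fails. Under p = T, s = F, u = F, the left side is true but the right side is false.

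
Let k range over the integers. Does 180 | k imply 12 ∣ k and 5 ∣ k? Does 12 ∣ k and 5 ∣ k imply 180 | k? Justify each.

(⇒) If 180 ∣ k, write k = 180q. Since 180 = 15·12, k = 12·(15q), so 12 ∣ k; and since 180 = 36·5, k = 5·(36q), so 5 ∣ k.

(⇐) This fails: take k = 60. Both 12 ∣ 60 and 5 ∣ 60, yet 60 is not a multiple of 180 (since 60 = 0·180 + 60), so 180 ∤ 60.

(⇒) holds; (⇐) fails.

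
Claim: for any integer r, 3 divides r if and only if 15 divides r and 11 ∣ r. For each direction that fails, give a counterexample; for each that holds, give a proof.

(→) This fails: take r = 3. Certainly 3 ∣ 3, but 15 ∤ 3.

(←) Suppose 15 ∣ r and 11 ∣ r. Any common multiple of 15 and 11 is a multiple of their lcm; here gcd(15, 11) = 1, so lcm(15, 11) = 15·11 = 165, so 165 ∣ r. Since 3 ∣ 165, it follows that 3 ∣ r.

The forward direction fails; the converse holds.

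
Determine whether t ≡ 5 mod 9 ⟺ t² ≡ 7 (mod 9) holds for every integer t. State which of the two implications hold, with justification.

Not equivalent: only (⇒) holds.

(→) Suppose t ≡ 5 mod 9. Write t = 9j + 5. Then (9j + 5)² = 81j² + 90j + 25 = 9(9j² + 10j + 2) + 7, so t² ≡ 7 (mod 9).

(←) This fails: take t = 4. Then 4² = 16 ≡ 7 (mod 9), yet 4 ≡ 4 (mod 9), not 5.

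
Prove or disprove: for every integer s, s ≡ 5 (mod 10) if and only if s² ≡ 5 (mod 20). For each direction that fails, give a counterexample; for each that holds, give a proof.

(→) Suppose s ≡ 5 (mod 10). Working modulo 20, s ∈ {5, 15}; for each such r, r² ≡ 5 (mod 20).

(←) Conversely, the residues r modulo 20 with r² ≡ 5 (mod 20) are exactly {5, 15}, and each is ≡ 5 (mod 10).

Both directions hold.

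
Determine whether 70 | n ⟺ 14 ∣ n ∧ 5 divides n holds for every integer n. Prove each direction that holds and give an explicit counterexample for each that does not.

Both directions hold.

[⇒] If 70 ∣ n, write n = 70q. Since 70 = 5·14, n = 14·(5q), so 14 ∣ n; and since 70 = 14·5, n = 5·(14q), so 5 ∣ n.

[⇐] Suppose 14 ∣ n and 5 ∣ n. Any common multiple of 14 and 5 is a multiple of their lcm; here gcd(14, 5) = 1, so lcm(14, 5) = 14·5 = 70, so 70 ∣ n.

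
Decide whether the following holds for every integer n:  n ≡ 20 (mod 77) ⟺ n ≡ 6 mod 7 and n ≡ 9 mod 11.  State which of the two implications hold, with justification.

Both directions hold; the statement is true.

(⟹) Suppose n ≡ 20 (mod 77); write n = 77j + 20. Since 7 ∣ 77, reducing mod 7 gives n ≡ 20 ≡ 6 (mod 7); since 11 ∣ 77, reducing mod 11 gives n ≡ 20 ≡ 9 (mod 11).

(⟸) Conversely, if n ≡ 6 (mod 7) and n ≡ 9 (mod 11), then by the Chinese remainder theorem n ≡ 20 (mod 77). This is exactly n ≡ 20 (mod 77).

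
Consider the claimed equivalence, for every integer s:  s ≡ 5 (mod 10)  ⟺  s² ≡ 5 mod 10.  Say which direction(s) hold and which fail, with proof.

Both directions hold; the statement is true.

[⇒] Suppose s ≡ 5 (mod 10). Write s = 10j + 5. Then (10j + 5)² = 100j² + 100j + 25 = 10(10j² + 10j + 2) + 5, so s² ≡ 5 (mod 10).

[⇐] Conversely, suppose s² ≡ 5 (mod 10). The only residue r in {0, …, 9} with r² ≡ 5 (mod 10) is r = 5, so s ≡ 5 (mod 10).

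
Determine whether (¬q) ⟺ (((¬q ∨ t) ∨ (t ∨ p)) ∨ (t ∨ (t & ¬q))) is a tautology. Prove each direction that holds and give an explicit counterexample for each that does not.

(⇒) holds; (⇐) fails.

(⇐) This fails. Under t = T, q = T, p = F, the left side is false but the right side is true.

(⇒) Assume the antecedent. If t is true, the consequent reduces to true regardless of the other variables. If t is false, the antecedent forces (t = F, q = F, p = F) or (t = F, q = F, p = T), and the consequent holds there. Either way the consequent holds.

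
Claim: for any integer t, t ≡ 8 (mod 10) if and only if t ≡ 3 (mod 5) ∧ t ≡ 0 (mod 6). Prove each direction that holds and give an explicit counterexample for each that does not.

[⇐] If t ≡ 3 (mod 5) and t ≡ 0 (mod 6), then by the Chinese remainder theorem t ≡ 18 (mod 30). Since 18 ≡ 8 (mod 10) and 10 ∣ 30, we get t ≡ 8 (mod 10).

[⇒] This fails: t = 8 gives 8 ≡ 8 (mod 10) but 8 ≡ 2 (mod 6), so the conjunction on the right does not hold.

Only the converse holds.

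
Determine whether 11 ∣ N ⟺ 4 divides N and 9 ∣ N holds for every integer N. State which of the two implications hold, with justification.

Forward direction. This fails: take N = 11. Certainly 11 ∣ 11, but 4 ∤ 11.

Converse. This fails: take N = 36. Both 4 ∣ 36 and 9 ∣ 36, yet 36 is not a multiple of 11 (since 36 = 3·11 + 3), so 11 ∤ 36.

Both directions fail.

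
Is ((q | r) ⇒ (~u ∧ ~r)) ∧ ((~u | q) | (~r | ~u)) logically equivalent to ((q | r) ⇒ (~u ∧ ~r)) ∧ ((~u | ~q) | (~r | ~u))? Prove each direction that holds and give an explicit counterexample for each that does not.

(→) Assume the antecedent. If u is true, the antecedent forces (r = F, u = T, q = F), and the consequent holds there. If u is false, the antecedent forces (r = F, u = F, q = F) or (r = F, u = F, q = T), and the consequent holds there. Either way the consequent holds.

(←) Assume the antecedent. If u is true, the antecedent forces (r = F, u = T, q = F), and the consequent holds there. If u is false, the antecedent forces (r = F, u = F, q = F) or (r = F, u = F, q = T), and the consequent holds there. Either way the consequent holds.

Equivalent; both directions hold.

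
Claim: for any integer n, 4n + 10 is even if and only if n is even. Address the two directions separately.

Only the converse holds.

[⇒] This fails: take n = 1. Then 4n + 10 = 14, which is even, yet n = 1 is odd, not even.

[⇐] Suppose n is even. Since 4 is even, 4n is even for every n, so 4n + 10 has the same parity as 10, which is even. Hence 4n + 10 is even.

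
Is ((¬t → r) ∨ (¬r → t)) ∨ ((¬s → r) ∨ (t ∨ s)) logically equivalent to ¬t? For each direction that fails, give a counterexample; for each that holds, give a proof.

Both directions fail.

(⇒) This fails. Under t = T, s = F, r = F, the left side is true but the right side is false.

(⇐) This fails. Under t = F, s = F, r = F, the left side is false but the right side is true.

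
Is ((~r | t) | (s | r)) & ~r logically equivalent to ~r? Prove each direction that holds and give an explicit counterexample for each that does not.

(→) Assume the antecedent. If t is true, the antecedent forces (t = T, r = F, s = F) or (t = T, r = F, s = T), and ~r holds there. If t is false, the antecedent forces (t = F, r = F, s = F) or (t = F, r = F, s = T), and ~r holds there. Either way ~r holds.

(←) Assume the antecedent. If t is true, the antecedent forces (t = T, r = F, s = F) or (t = T, r = F, s = T), and ((~r | t) | (s | r)) & ~r holds there. If t is false, the antecedent forces (t = F, r = F, s = F) or (t = F, r = F, s = T), and ((~r | t) | (s | r)) & ~r holds there. Either way ((~r | t) | (s | r)) & ~r holds.

The biconditional holds.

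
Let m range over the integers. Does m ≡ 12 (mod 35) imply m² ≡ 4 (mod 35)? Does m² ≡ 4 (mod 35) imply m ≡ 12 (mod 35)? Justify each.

Forward direction. Suppose m ≡ 12 (mod 35). Write m = 35j + 12. Then (35j + 12)² = 1225j² + 840j + 144 = 35(35j² + 24j + 4) + 4, so m² ≡ 4 (mod 35).

Converse. This fails: take m = 2. Then 2² = 4 ≡ 4 (mod 35), yet 2 ≡ 2 (mod 35), not 12.

Only the forward direction holds.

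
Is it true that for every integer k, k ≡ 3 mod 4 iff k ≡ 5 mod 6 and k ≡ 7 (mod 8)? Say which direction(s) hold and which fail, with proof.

(⟸) If k ≡ 5 (mod 6) and k ≡ 7 (mod 8), then by the Chinese remainder theorem k ≡ 23 (mod 24). Since 23 ≡ 3 (mod 4) and 4 ∣ 24, we get k ≡ 3 (mod 4).

(⟹) This fails: k = 3 gives 3 ≡ 3 (mod 4) but 3 ≡ 3 (mod 6), so the conjunction on the right does not hold.

Only the converse holds.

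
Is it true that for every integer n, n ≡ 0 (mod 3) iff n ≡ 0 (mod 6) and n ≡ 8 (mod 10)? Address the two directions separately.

Only the converse holds.

(←) If n ≡ 0 (mod 6) and n ≡ 8 (mod 10), then by the Chinese remainder theorem n ≡ 18 (mod 30). Since 18 ≡ 0 (mod 3) and 3 ∣ 30, we get n ≡ 0 (mod 3).

(→) This fails: n = 0 gives 0 ≡ 0 (mod 3) but 0 ≡ 0 (mod 10), so the conjunction on the right does not hold.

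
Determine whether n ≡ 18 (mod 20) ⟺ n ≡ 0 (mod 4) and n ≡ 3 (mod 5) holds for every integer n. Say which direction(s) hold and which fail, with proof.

Both directions fail.

[⇒] This fails: n = 18 gives 18 ≡ 18 (mod 20) but 18 ≡ 2 (mod 4), so the conjunction on the right does not hold.

[⇐] This fails: n = 8 satisfies both congruences on the right (8 ≡ 0 mod 4 and 8 ≡ 3 mod 5) yet 8 ≡ 8 (mod 20), not 18.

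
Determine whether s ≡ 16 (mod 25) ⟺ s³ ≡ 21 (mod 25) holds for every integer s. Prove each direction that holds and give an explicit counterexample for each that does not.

Both directions hold; the statement is true.

[⇒] Suppose s ≡ 16 (mod 25). Write s = 25j + 16. Then (25j + 16)³ = 15625j³ + 30000j² + 19200j + 4096 = 25(625j³ + 1200j² + 768j + 163) + 21, so s³ ≡ 21 (mod 25).

[⇐] Conversely, suppose s³ ≡ 21 (mod 25). The only residue r in {0, …, 24} with r³ ≡ 21 (mod 25) is r = 16, so s ≡ 16 (mod 25).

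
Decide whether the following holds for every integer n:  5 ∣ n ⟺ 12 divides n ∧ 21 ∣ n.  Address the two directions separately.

[⇒] This fails: take n = 5. Certainly 5 ∣ 5, but 12 ∤ 5.

[⇐] This fails: take n = 84. Both 12 ∣ 84 and 21 ∣ 84, yet 84 is not a multiple of 5 (since 84 = 16·5 + 4), so 5 ∤ 84.

(⇒) fails and (⇐) fails.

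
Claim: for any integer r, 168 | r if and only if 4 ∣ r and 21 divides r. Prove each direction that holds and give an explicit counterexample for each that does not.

(⇒) holds; (⇐) fails.

(→) If 168 ∣ r, write r = 168q. Since 168 = 42·4, r = 4·(42q), so 4 ∣ r; and since 168 = 8·21, r = 21·(8q), so 21 ∣ r.

(←) This fails: take r = 84. Both 4 ∣ 84 and 21 ∣ 84, yet 84 is not a multiple of 168 (since 84 = 0·168 + 84), so 168 ∤ 84.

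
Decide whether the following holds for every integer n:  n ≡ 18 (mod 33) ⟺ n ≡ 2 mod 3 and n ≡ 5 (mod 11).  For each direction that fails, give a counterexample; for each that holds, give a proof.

(⇒) This fails: n = 18 gives 18 ≡ 18 (mod 33) but 18 ≡ 0 (mod 3), so the conjunction on the right does not hold.

(⇐) This fails: n = 5 satisfies both congruences on the right (5 ≡ 2 mod 3 and 5 ≡ 5 mod 11) yet 5 ≡ 5 (mod 33), not 18.

Neither direction holds.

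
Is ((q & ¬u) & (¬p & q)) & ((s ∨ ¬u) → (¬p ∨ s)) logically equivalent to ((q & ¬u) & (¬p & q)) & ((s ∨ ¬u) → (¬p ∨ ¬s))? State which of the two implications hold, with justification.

(←) Assume the antecedent. If q is true, the antecedent forces (q = T, p = F, u = F, s = F) or (q = T, p = F, u = F, s = T), and the consequent holds there. If q is false, the antecedent cannot hold. Either way the consequent holds.

(→) Assume the antecedent. If q is true, the antecedent forces (q = T, p = F, u = F, s = F) or (q = T, p = F, u = F, s = T), and the consequent holds there. If q is false, the antecedent cannot hold. Either way the consequent holds.

Both directions hold; the statement is true.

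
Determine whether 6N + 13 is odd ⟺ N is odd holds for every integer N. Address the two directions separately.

[⇒] This fails: take N = 0. Then 6N + 13 = 13, which is odd, yet N = 0 is even, not odd.

[⇐] Suppose N is odd. Since 6 is even, 6N is even for every N, so 6N + 13 has the same parity as 13, which is odd. Hence 6N + 13 is odd.

The forward direction fails; the converse holds.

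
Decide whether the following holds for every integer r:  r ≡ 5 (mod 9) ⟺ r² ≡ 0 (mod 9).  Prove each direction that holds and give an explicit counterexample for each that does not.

(→) This fails: take r = 5. Then 5 ≡ 5 (mod 9), but 5² = 25 ≡ 7 (mod 9), not 0.

(←) This fails: take r = 0. Then 0² = 0 ≡ 0 (mod 9), yet 0 ≡ 0 (mod 9), not 5.

Neither direction holds.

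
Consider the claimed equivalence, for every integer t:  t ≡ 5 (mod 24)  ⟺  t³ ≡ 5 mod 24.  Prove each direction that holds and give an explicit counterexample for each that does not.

Equivalent; both directions hold.

(→) Suppose t ≡ 5 (mod 24). Write t = 24j + 5. Then (24j + 5)³ = 13824j³ + 8640j² + 1800j + 125 = 24(576j³ + 360j² + 75j + 5) + 5, so t³ ≡ 5 (mod 24).

(←) Conversely, suppose t³ ≡ 5 (mod 24). The only residue r in {0, …, 23} with r³ ≡ 5 (mod 24) is r = 5, so t ≡ 5 (mod 24).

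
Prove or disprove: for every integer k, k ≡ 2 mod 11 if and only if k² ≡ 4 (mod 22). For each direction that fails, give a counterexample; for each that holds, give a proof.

Both directions fail.

(⇒) This fails: take k = 13. Then 13 ≡ 2 (mod 11), but 13² = 169 ≡ 15 (mod 22), not 4.

(⇐) This fails: take k = 20. Then 20² = 400 ≡ 4 (mod 22), yet 20 ≡ 9 (mod 11), not 2.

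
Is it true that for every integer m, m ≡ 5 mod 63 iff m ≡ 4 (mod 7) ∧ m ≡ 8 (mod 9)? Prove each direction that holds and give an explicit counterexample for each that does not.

Neither direction holds.

(⟹) This fails: m = 5 gives 5 ≡ 5 (mod 63) but 5 ≡ 5 (mod 7), so the conjunction on the right does not hold.

(⟸) This fails: m = 53 satisfies both congruences on the right (53 ≡ 4 mod 7 and 53 ≡ 8 mod 9) yet 53 ≡ 53 (mod 63), not 5.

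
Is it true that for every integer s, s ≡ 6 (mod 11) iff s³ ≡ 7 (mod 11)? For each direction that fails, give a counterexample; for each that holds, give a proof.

[⇒] Suppose s ≡ 6 (mod 11). Write s = 11j + 6. Then (11j + 6)³ = 1331j³ + 2178j² + 1188j + 216 = 11(121j³ + 198j² + 108j + 19) + 7, so s³ ≡ 7 (mod 11).

[⇐] Conversely, suppose s³ ≡ 7 (mod 11). The only residue r in {0, …, 10} with r³ ≡ 7 (mod 11) is r = 6, so s ≡ 6 (mod 11).

Both implications hold.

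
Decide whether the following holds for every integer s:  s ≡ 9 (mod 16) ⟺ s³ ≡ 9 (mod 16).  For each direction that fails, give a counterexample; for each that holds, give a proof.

Forward direction. Suppose s ≡ 9 (mod 16). Write s = 16j + 9. Then (16j + 9)³ = 4096j³ + 6912j² + 3888j + 729 = 16(256j³ + 432j² + 243j + 45) + 9, so s³ ≡ 9 (mod 16).

Converse. Suppose s³ ≡ 9 (mod 16). The only residue r in {0, …, 15} with r³ ≡ 9 (mod 16) is r = 9, so s ≡ 9 (mod 16).

Both directions hold; the statement is true.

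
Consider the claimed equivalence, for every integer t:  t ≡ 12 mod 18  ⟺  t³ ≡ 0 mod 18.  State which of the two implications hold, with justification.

(⇒) holds; (⇐) fails.

(⇒) Suppose t ≡ 12 mod 18. Write t = 18j + 12. Then (18j + 12)³ = 5832j³ + 11664j² + 7776j + 1728 = 18(324j³ + 648j² + 432j + 96) + 0, so t³ ≡ 0 (mod 18).

(⇐) This fails: take t = 0. Then 0³ = 0 ≡ 0 (mod 18), yet 0 ≡ 0 (mod 18), not 12.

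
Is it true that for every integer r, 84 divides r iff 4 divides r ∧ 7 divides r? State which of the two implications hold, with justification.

[⇒] If 84 ∣ r, write r = 84q. Since 84 = 21·4, r = 4·(21q), so 4 ∣ r; and since 84 = 12·7, r = 7·(12q), so 7 ∣ r.

[⇐] This fails: take r = 28. Both 4 ∣ 28 and 7 ∣ 28, yet 28 is not a multiple of 84 (since 28 = 0·84 + 28), so 84 ∤ 28.

The forward direction holds; the converse fails.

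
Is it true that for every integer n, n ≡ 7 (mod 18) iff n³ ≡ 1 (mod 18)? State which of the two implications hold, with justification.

Not equivalent: only (⇒) holds.

Forward direction. Suppose n ≡ 7 (mod 18). Write n = 18j + 7. Then (18j + 7)³ = 5832j³ + 6804j² + 2646j + 343 = 18(324j³ + 378j² + 147j + 19) + 1, so n³ ≡ 1 (mod 18).

Converse. This fails: take n = 1. Then 1³ = 1 ≡ 1 (mod 18), yet 1 ≡ 1 (mod 18), not 7.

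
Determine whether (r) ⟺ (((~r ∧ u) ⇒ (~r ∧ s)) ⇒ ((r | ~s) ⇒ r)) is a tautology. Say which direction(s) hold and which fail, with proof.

Not equivalent: only (⇒) holds.

Forward direction. Assume the antecedent. If u is true, the consequent reduces to true regardless of the other variables. If u is false, the antecedent forces (u = F, s = F, r = T) or (u = F, s = T, r = T), and the consequent holds there. Either way the consequent holds.

Converse. This fails. Under u = T, s = F, r = F, the left side is false but the right side is true.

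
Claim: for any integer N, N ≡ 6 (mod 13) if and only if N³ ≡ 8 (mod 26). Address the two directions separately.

(⇒) fails and (⇐) fails.

(⇒) This fails: take N = 19. Then 19 ≡ 6 (mod 13), but 19³ = 6859 ≡ 21 (mod 26), not 8.

(⇐) This fails: take N = 2. Then 2³ = 8 ≡ 8 (mod 26), yet 2 ≡ 2 (mod 13), not 6.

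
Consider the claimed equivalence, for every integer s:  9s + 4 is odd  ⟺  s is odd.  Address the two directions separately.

Both directions hold.

(⇐) Suppose s is odd; write s = 2j + 1. Then 9s + 4 = 9·(2j + 1) + 4 = 2·9j + 13, which is odd.

(⇒) Suppose 9s + 4 is odd. Since 9 is odd, 9s and s have the same parity, so 9s + 4 ≡ s + 4 (mod 2). As 4 is even, 9s + 4 is odd exactly when s is odd. Thus s is odd.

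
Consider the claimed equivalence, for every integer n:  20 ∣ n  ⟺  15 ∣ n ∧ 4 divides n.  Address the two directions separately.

(⇒) fails; (⇐) holds.

[⇒] This fails: take n = 20. Certainly 20 ∣ 20, but 15 ∤ 20.

[⇐] Suppose 15 ∣ n and 4 ∣ n. Any common multiple of 15 and 4 is a multiple of their lcm; here gcd(15, 4) = 1, so lcm(15, 4) = 15·4 = 60, so 60 ∣ n. Since 20 ∣ 60, it follows that 20 ∣ n.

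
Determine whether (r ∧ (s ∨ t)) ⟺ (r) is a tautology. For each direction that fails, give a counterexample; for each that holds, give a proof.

The forward direction holds; the converse fails.

[⇒] Assume the antecedent. If s is true, the antecedent forces (s = T, t = F, r = T) or (s = T, t = T, r = T), and r holds there. If s is false, the antecedent forces (s = F, t = T, r = T), and r holds there. Either way r holds.

[⇐] This fails. Under s = F, t = F, r = T, the left side is false but the right side is true.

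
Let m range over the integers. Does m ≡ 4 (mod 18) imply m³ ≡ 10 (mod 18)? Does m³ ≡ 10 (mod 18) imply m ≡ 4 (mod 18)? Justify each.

Only the forward direction holds.

(⟸) This fails: take m = 10. Then 10³ = 1000 ≡ 10 (mod 18), yet 10 ≡ 10 (mod 18), not 4.

(⟹) Suppose m ≡ 4 (mod 18). Write m = 18j + 4. Then (18j + 4)³ = 5832j³ + 3888j² + 864j + 64 = 18(324j³ + 216j² + 48j + 3) + 10, so m³ ≡ 10 (mod 18).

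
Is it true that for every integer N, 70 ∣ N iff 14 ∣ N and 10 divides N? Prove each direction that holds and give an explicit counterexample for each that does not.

The biconditional holds.

(→) If 70 ∣ N, write N = 70q. Since 70 = 5·14, N = 14·(5q), so 14 ∣ N; and since 70 = 7·10, N = 10·(7q), so 10 ∣ N.

(←) Suppose 14 ∣ N and 10 ∣ N. Any common multiple of 14 and 10 is a multiple of their lcm; here lcm(14, 10) = 14·10/gcd(14, 10) = 140/2 = 70, so 70 ∣ N.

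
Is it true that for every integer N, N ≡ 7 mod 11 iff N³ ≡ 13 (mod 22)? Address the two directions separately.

Converse. The residues r modulo 22 with r³ ≡ 13 (mod 22) are exactly {7}, and each is ≡ 7 (mod 11).

Forward direction. This fails: take N = 18. Then 18 ≡ 7 (mod 11), but 18³ = 5832 ≡ 2 (mod 22), not 13.

Not equivalent: only (⇐) holds.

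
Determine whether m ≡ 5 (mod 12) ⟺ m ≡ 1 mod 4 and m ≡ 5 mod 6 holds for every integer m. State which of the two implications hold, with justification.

(⟹) Suppose m ≡ 5 (mod 12); write m = 12j + 5. Since 4 ∣ 12, reducing mod 4 gives m ≡ 5 ≡ 1 (mod 4); since 6 ∣ 12, reducing mod 6 gives m ≡ 5 (mod 6).

(⟸) Conversely, if m ≡ 1 (mod 4) and m ≡ 5 (mod 6), then by the Chinese remainder theorem m ≡ 5 (mod 12). This is exactly m ≡ 5 (mod 12).

The biconditional holds.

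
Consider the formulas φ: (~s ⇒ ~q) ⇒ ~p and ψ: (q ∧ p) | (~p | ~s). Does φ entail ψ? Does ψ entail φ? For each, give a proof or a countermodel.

(⇒) Assume the antecedent. If q is true, (q ∧ p) | (~p | ~s) reduces to true regardless of the other variables. If q is false, the antecedent forces (q = F, p = F, s = F) or (q = F, p = F, s = T), and (q ∧ p) | (~p | ~s) holds there. Either way (q ∧ p) | (~p | ~s) holds.

(⇐) This fails. Under q = F, p = T, s = F, the left side is false but the right side is true.

Not equivalent: only (⇒) holds.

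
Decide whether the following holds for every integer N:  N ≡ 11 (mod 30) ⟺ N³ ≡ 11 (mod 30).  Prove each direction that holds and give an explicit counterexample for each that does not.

Forward direction. Suppose N ≡ 11 (mod 30). Write N = 30j + 11. Then (30j + 11)³ = 27000j³ + 29700j² + 10890j + 1331 = 30(900j³ + 990j² + 363j + 44) + 11, so N³ ≡ 11 (mod 30).

Converse. Suppose N³ ≡ 11 (mod 30). The only residue r in {0, …, 29} with r³ ≡ 11 (mod 30) is r = 11, so N ≡ 11 (mod 30).

Equivalent; both directions hold.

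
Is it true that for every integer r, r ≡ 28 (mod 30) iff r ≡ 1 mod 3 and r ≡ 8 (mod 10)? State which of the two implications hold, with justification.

Both directions hold; the statement is true.

Converse. If r ≡ 1 (mod 3) and r ≡ 8 (mod 10), then by the Chinese remainder theorem r ≡ 28 (mod 30). This is exactly r ≡ 28 (mod 30).

Forward direction. Suppose r ≡ 28 (mod 30); write r = 30j + 28. Since 3 ∣ 30, reducing mod 3 gives r ≡ 28 ≡ 1 (mod 3); since 10 ∣ 30, reducing mod 10 gives r ≡ 28 ≡ 8 (mod 10).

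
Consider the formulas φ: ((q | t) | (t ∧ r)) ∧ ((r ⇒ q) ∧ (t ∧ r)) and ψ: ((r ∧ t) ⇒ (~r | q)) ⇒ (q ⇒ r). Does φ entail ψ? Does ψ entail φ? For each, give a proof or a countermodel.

Not equivalent: only (⇒) holds.

(→) Assume the antecedent. If q is true, the antecedent forces (q = T, t = T, r = T), and ((r ∧ t) ⇒ (~r | q)) ⇒ (q ⇒ r) holds there. If q is false, the antecedent cannot hold. Either way ((r ∧ t) ⇒ (~r | q)) ⇒ (q ⇒ r) holds.

(←) This fails. Under q = F, t = F, r = F, the left side is false but the right side is true.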